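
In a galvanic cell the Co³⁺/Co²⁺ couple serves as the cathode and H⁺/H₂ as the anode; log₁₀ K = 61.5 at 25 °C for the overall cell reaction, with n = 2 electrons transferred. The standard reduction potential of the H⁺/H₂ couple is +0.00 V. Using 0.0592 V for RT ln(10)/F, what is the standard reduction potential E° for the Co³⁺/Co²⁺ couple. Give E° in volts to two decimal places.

E°cell = (0.0592/n)·log K = (0.0592/2)(61.5) = +1.820 V.
Since Co³⁺/Co²⁺ is the cathode and H⁺/H₂ the anode, E°cell = E°(Co³⁺/Co²⁺) − E°(H⁺/H₂).
So E°(Co³⁺/Co²⁺) = E°cell + E°(H⁺/H₂) = +1.820 + (+0.00) = +1.82 V.

+1.82 V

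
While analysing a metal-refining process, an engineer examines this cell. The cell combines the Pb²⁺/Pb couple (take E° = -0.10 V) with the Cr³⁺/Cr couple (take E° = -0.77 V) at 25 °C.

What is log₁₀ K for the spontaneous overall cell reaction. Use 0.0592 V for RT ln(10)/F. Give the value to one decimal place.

Cathode: Pb²⁺/Pb; anode: Cr³⁺/Cr. E°cell = +0.67 V, n = 6.
log K = nE°cell / 0.0592 = (6)(+0.67) / 0.0592 = 67.9.

67.9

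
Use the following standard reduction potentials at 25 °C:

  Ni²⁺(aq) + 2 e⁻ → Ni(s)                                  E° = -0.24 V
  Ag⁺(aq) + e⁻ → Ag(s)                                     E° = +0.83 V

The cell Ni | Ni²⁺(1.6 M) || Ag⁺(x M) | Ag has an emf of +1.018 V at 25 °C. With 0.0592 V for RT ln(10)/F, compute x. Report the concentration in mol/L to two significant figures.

Ag⁺/Ag is the cathode, Ni²⁺/Ni the anode: E°cell = +1.07 V, n = 2.
Overall reaction: 2 Ag⁺(aq) + Ni(s) → 2 Ag(s) + Ni²⁺(aq); Q = [Ni²⁺]^1/[Ag⁺]^2.
From E = E° − (0.0592/n) log Q: log Q = (E° − E)·n/0.0592 = (+1.07 − (+1.018))·2/0.0592 = 1.7568.
So 2·log[Ag⁺] = 1·log(1.6) − log Q = 0.2041 − (1.7568) = -1.5527; log[Ag⁺] = -1.5527 / 2 = -0.7763; [Ag⁺] = 10^(-0.7763) ≈ 0.17 M.

0.17 M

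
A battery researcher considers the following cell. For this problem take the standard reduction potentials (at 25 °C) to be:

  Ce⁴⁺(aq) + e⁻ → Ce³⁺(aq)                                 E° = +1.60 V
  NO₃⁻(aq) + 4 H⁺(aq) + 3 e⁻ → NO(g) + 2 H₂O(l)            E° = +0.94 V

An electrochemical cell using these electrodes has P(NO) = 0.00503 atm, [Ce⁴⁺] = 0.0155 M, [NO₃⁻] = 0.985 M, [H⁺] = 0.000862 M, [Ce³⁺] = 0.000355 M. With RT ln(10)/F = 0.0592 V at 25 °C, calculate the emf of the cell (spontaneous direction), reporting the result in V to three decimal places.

+0.954 V

Ce⁴⁺/Ce³⁺ is the cathode (higher E°), NO₃⁻/NO the anode: E°cell = +1.60 − (+0.94) = +0.66 V, n = 3.
Overall: 3 Ce⁴⁺(aq) + NO(g) + 2 H₂O(l) → 3 Ce³⁺(aq) + NO₃⁻(aq) + 4 H⁺(aq)
Q = [Ce³⁺]^3·[NO₃⁻]·[H⁺]^4 / ([Ce⁴⁺]^3·P(NO)); log Q = -14.886.
E = E° − (0.0592/n) log Q = +0.66 − (0.0592/3)(-14.886) = +0.954 V.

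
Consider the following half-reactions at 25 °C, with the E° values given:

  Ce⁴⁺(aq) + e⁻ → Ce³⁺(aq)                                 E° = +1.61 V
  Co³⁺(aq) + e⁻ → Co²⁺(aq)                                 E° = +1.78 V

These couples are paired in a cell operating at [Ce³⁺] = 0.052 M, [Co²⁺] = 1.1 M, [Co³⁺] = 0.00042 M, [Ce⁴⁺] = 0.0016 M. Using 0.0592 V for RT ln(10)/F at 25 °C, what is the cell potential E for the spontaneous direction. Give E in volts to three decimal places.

+0.057 V

Co³⁺/Co²⁺ is the cathode (higher E°), Ce⁴⁺/Ce³⁺ the anode: E°cell = +1.78 − (+1.61) = +0.17 V, n = 1.
Overall: Co³⁺(aq) + Ce³⁺(aq) → Co²⁺(aq) + Ce⁴⁺(aq)
Q = [Co²⁺]·[Ce⁴⁺] / ([Co³⁺]·[Ce³⁺]); log Q = 1.906.
E = E° − (0.0592/n) log Q = +0.17 − (0.0592/1)(1.906) = +0.057 V.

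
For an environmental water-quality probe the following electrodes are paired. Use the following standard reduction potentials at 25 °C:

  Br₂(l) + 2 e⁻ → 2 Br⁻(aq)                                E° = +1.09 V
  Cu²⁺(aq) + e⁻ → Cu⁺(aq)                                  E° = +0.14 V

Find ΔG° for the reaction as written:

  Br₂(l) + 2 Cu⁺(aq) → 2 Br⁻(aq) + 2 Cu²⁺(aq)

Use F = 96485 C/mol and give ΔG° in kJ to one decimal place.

-183.3 kJ

As written, Br₂/Br⁻ is reduced (cathode) and Cu²⁺/Cu⁺ is oxidised (anode), so E°cell = (+1.09) − (+0.14) = +0.95 V.
Balancing electrons gives n = 2.
ΔG° = −nFE° = −(2)(96485)(+0.95) = -183,322 J = -183.3 kJ.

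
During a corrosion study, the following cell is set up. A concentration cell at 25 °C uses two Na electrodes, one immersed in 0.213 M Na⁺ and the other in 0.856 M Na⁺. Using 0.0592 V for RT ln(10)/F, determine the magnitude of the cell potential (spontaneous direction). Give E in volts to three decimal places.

For a concentration cell E°cell = 0. The 0.856 M side is the cathode (reduction is favoured where [Na⁺] is higher).
With n = 1, E = −(0.0592/1) log([Na⁺]ₐₙ/[Na⁺]꜀ₐₜ) = −(0.0592/1) log(0.213/0.856) = −(0.0592/1)(-0.604) = +0.036 V.

+0.036 V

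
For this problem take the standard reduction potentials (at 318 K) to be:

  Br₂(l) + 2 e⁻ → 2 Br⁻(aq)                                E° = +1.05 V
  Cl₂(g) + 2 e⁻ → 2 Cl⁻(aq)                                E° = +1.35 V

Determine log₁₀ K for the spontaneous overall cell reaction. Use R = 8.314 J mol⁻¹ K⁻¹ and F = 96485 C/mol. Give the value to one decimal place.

9.5

Cathode: Cl₂/Cl⁻; anode: Br₂/Br⁻. E°cell = (+1.35) − (+1.05) = +0.30 V, with n = 2.
ΔG° = −nFE° = −RT ln K, so ln K = nFE°/(RT) = (2)(96485)(+0.30) / ((8.314)(318)) = 21.896.
log₁₀ K = 21.896 / ln 10 = 9.5.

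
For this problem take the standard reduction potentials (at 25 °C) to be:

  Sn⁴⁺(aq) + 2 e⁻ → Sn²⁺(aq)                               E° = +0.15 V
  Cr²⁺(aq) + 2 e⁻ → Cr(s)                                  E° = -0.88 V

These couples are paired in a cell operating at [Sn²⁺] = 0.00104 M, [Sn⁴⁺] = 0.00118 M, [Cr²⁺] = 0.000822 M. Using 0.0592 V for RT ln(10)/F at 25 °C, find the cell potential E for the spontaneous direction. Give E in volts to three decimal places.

+1.123 V

Sn⁴⁺/Sn²⁺ is the cathode (higher E°), Cr²⁺/Cr the anode: E°cell = +0.15 − (-0.88) = +1.03 V, n = 2.
Overall: Sn⁴⁺(aq) + Cr(s) → Sn²⁺(aq) + Cr²⁺(aq)
Q = [Sn²⁺]·[Cr²⁺] / ([Sn⁴⁺]); log Q = -3.140.
E = E° − (0.0592/n) log Q = +1.03 − (0.0592/2)(-3.140) = +1.123 V.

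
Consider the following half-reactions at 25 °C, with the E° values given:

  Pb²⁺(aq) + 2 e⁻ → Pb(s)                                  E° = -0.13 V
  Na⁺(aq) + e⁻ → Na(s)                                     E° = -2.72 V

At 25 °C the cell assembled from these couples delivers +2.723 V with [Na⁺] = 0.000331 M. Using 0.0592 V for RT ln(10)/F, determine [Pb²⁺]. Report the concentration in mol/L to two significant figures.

0.0034 M

Pb²⁺/Pb is the cathode, Na⁺/Na the anode: E°cell = +2.59 V, n = 2.
Overall reaction: Pb²⁺(aq) + 2 Na(s) → Pb(s) + 2 Na⁺(aq); Q = [Na⁺]^2/[Pb²⁺]^1.
From E = E° − (0.0592/n) log Q: log Q = (E° − E)·n/0.0592 = (+2.59 − (+2.723))·2/0.0592 = -4.4932.
So 1·log[Pb²⁺] = 2·log(0.000331) − log Q = -6.9603 − (-4.4932) = -2.4671; [Pb²⁺] = 10^(-2.4671) ≈ 0.0034 M.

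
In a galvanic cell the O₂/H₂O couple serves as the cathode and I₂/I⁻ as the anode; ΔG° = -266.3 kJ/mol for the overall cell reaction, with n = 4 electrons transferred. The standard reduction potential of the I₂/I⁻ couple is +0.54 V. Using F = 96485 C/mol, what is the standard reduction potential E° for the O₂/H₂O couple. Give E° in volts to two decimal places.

+1.23 V

E°cell = −ΔG°/(nF) = −(-266.3×10³)/((4)(96485)) = +0.690 V.
Since O₂/H₂O is the cathode and I₂/I⁻ the anode, E°cell = E°(O₂/H₂O) − E°(I₂/I⁻).
So E°(O₂/H₂O) = E°cell + E°(I₂/I⁻) = +0.690 + (+0.54) = +1.23 V.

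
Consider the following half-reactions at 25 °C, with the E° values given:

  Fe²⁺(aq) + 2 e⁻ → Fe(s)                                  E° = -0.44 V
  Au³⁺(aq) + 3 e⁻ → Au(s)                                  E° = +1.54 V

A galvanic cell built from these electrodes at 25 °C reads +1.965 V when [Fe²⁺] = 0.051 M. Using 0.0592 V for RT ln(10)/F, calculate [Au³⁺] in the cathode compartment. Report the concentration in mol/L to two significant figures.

Au³⁺/Au is the cathode, Fe²⁺/Fe the anode: E°cell = +1.98 V, n = 6.
Overall reaction: 2 Au³⁺(aq) + 3 Fe(s) → 2 Au(s) + 3 Fe²⁺(aq); Q = [Fe²⁺]^3/[Au³⁺]^2.
From E = E° − (0.0592/n) log Q: log Q = (E° − E)·n/0.0592 = (+1.98 − (+1.965))·6/0.0592 = 1.5203.
So 2·log[Au³⁺] = 3·log(0.051) − log Q = -3.8773 − (1.5203) = -5.3976; log[Au³⁺] = -5.3976 / 2 = -2.6988; [Au³⁺] = 10^(-2.6988) ≈ 0.0020 M.

0.0020 M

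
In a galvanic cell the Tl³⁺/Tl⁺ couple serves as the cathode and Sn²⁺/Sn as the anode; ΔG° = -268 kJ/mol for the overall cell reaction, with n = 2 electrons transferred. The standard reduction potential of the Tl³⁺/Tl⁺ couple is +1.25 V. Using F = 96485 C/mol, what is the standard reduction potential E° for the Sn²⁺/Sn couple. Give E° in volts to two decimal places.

-0.14 V

E°cell = −ΔG°/(nF) = −(-268×10³)/((2)(96485)) = +1.389 V.
Since Tl³⁺/Tl⁺ is the cathode and Sn²⁺/Sn the anode, E°cell = E°(Tl³⁺/Tl⁺) − E°(Sn²⁺/Sn).
So E°(Sn²⁺/Sn) = E°(Tl³⁺/Tl⁺) − E°cell = (+1.25) − (+1.389) = -0.14 V.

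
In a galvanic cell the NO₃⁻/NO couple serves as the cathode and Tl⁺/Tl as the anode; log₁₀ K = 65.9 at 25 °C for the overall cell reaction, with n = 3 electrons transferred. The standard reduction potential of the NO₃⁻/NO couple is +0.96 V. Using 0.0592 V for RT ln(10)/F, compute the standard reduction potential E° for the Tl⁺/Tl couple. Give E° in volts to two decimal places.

-0.34 V

E°cell = (0.0592/n)·log K = (0.0592/3)(65.9) = +1.300 V.
Since NO₃⁻/NO is the cathode and Tl⁺/Tl the anode, E°cell = E°(NO₃⁻/NO) − E°(Tl⁺/Tl).
So E°(Tl⁺/Tl) = E°(NO₃⁻/NO) − E°cell = (+0.96) − (+1.300) = -0.34 V.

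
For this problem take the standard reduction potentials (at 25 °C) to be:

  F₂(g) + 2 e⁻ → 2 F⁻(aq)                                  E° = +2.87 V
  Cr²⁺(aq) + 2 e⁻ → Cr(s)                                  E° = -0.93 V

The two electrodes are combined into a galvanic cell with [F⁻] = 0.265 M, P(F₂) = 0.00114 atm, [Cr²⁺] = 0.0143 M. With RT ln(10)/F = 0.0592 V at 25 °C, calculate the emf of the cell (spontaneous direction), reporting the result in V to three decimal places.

+3.802 V

F₂/F⁻ is the cathode (higher E°), Cr²⁺/Cr the anode: E°cell = +2.87 − (-0.93) = +3.80 V, n = 2.
Overall: F₂(g) + Cr(s) → 2 F⁻(aq) + Cr²⁺(aq)
Q = [F⁻]^2·[Cr²⁺] / (P(F₂)); log Q = -0.055.
E = E° − (0.0592/n) log Q = +3.80 − (0.0592/2)(-0.055) = +3.802 V.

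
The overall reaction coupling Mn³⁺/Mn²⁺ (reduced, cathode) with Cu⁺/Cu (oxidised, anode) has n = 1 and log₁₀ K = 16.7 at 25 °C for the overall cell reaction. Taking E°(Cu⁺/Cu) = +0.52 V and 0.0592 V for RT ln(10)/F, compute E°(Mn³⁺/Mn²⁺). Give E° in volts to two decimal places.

+1.51 V

E°cell = (0.0592/n)·log K = (0.0592/1)(16.7) = +0.989 V.
Since Mn³⁺/Mn²⁺ is the cathode and Cu⁺/Cu the anode, E°cell = E°(Mn³⁺/Mn²⁺) − E°(Cu⁺/Cu).
So E°(Mn³⁺/Mn²⁺) = E°cell + E°(Cu⁺/Cu) = +0.989 + (+0.52) = +1.51 V.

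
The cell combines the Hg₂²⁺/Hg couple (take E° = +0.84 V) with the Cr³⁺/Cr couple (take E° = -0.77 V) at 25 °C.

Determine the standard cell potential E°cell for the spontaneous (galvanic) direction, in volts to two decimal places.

The Hg₂²⁺/Hg couple has the higher reduction potential, so it is the cathode; Cr³⁺/Cr is oxidised at the anode.
E°cell = E°(cathode) − E°(anode) = (+0.84) − (-0.77) = +1.61 V.

+1.61 V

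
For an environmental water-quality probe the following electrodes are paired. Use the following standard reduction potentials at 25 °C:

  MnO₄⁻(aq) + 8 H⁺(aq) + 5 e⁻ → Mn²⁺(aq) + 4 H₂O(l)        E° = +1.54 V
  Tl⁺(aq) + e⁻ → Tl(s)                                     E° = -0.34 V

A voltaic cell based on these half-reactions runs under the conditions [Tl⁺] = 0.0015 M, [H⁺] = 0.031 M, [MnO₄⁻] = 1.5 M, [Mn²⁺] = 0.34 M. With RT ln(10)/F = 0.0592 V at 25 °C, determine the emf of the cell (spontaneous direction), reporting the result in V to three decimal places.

+1.912 V

MnO₄⁻/Mn²⁺ is the cathode (higher E°), Tl⁺/Tl the anode: E°cell = +1.54 − (-0.34) = +1.88 V, n = 5.
Overall: MnO₄⁻(aq) + 8 H⁺(aq) + 5 Tl(s) → Mn²⁺(aq) + 4 H₂O(l) + 5 Tl⁺(aq)
Q = [Mn²⁺]·[Tl⁺]^5 / ([MnO₄⁻]·[H⁺]^8); log Q = -2.695.
E = E° − (0.0592/n) log Q = +1.88 − (0.0592/5)(-2.695) = +1.912 V.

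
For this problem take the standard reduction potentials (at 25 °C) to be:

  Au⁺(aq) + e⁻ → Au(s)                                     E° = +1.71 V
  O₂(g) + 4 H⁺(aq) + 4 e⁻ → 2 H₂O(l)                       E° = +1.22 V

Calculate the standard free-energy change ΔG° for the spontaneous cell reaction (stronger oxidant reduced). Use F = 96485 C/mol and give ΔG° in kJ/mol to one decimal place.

Au⁺/Au (E° = +1.71 V) is the cathode; O₂/H₂O (E° = +1.22 V) is the anode, so E°cell = +0.49 V.
Balancing electrons gives n = 4 (lcm of 1 and 4).
ΔG° = −nFE° = −(4)(96485)(+0.49) = -189,111 J = -189.1 kJ/mol.

-189.1 kJ/mol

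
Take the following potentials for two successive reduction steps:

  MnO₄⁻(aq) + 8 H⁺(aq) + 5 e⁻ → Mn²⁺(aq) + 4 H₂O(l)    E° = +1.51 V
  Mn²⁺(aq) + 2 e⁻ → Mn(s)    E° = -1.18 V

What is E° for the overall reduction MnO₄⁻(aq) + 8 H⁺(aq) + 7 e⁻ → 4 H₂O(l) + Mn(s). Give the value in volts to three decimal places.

+0.741 V

Standard free energies of sequential steps add: ΔG°₃ = ΔG°₁ + ΔG°₂, so n₃E°₃ = n₁E°₁ + n₂E°₂.
E°₃ = (5×+1.51 + 2×-1.18) / 7 = (+5.190) / 7 = +0.741 V.
E° values themselves are not directly additive — weighting by electron count is essential.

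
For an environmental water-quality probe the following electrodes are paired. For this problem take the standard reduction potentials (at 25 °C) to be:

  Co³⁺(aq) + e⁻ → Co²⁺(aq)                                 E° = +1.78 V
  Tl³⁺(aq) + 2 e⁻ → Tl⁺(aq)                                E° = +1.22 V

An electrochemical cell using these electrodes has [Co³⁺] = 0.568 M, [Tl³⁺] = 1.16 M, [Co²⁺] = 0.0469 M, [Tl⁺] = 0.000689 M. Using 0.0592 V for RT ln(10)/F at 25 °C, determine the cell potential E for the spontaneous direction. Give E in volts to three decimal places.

+0.529 V

Co³⁺/Co²⁺ is the cathode (higher E°), Tl³⁺/Tl⁺ the anode: E°cell = +1.78 − (+1.22) = +0.56 V, n = 2.
Overall: 2 Co³⁺(aq) + Tl⁺(aq) → 2 Co²⁺(aq) + Tl³⁺(aq)
Q = [Co²⁺]^2·[Tl³⁺] / ([Co³⁺]^2·[Tl⁺]); log Q = 1.060.
E = E° − (0.0592/n) log Q = +0.56 − (0.0592/2)(1.060) = +0.529 V.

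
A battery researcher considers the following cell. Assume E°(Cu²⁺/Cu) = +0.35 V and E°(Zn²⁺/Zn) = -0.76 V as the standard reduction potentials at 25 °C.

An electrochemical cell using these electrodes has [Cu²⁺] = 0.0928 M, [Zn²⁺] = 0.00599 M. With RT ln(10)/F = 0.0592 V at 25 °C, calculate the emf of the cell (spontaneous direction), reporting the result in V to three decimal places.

Cu²⁺/Cu is the cathode (higher E°), Zn²⁺/Zn the anode: E°cell = +0.35 − (-0.76) = +1.11 V, n = 2.
Overall: Cu²⁺(aq) + Zn(s) → Cu(s) + Zn²⁺(aq)
Q = [Zn²⁺] / ([Cu²⁺]); log Q = -1.190.
E = E° − (0.0592/n) log Q = +1.11 − (0.0592/2)(-1.190) = +1.145 V.

+1.145 V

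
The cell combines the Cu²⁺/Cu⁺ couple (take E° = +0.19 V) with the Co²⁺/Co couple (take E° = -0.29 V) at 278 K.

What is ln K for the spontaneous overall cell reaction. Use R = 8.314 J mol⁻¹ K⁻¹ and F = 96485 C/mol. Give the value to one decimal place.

Cathode: Cu²⁺/Cu⁺; anode: Co²⁺/Co. E°cell = (+0.19) − (-0.29) = +0.48 V, with n = 2.
ΔG° = −nFE° = −RT ln K, so ln K = nFE°/(RT) = (2)(96485)(+0.48) / ((8.314)(278)) = 40.075.

40.1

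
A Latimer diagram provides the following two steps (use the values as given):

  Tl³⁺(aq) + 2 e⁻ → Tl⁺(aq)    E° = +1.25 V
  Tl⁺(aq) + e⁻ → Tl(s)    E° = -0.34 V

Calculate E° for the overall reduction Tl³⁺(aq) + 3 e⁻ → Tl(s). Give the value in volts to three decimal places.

+0.720 V

Standard free energies of sequential steps add: ΔG°₃ = ΔG°₁ + ΔG°₂, so n₃E°₃ = n₁E°₁ + n₂E°₂.
E°₃ = (2×+1.25 + 1×-0.34) / 3 = (+2.160) / 3 = +0.720 V.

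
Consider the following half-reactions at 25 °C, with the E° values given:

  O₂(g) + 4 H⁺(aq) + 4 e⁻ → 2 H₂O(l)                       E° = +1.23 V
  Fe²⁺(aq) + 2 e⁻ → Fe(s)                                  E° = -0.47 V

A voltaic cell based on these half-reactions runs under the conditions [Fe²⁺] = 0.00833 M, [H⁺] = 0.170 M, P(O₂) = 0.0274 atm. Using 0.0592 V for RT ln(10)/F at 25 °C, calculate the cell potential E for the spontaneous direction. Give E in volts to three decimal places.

+1.693 V

O₂/H₂O is the cathode (higher E°), Fe²⁺/Fe the anode: E°cell = +1.23 − (-0.47) = +1.70 V, n = 4.
Overall: O₂(g) + 4 H⁺(aq) + 2 Fe(s) → 2 H₂O(l) + 2 Fe²⁺(aq)
Q = [Fe²⁺]^2 / (P(O₂)·[H⁺]^4); log Q = 0.482.
E = E° − (0.0592/n) log Q = +1.70 − (0.0592/4)(0.482) = +1.693 V.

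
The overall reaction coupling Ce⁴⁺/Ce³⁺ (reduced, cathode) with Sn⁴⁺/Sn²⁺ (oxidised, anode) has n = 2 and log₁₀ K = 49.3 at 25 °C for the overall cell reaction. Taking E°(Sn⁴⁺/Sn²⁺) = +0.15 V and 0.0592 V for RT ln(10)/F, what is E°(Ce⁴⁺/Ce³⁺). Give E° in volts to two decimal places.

+1.61 V

E°cell = (0.0592/n)·log K = (0.0592/2)(49.3) = +1.459 V.
Since Ce⁴⁺/Ce³⁺ is the cathode and Sn⁴⁺/Sn²⁺ the anode, E°cell = E°(Ce⁴⁺/Ce³⁺) − E°(Sn⁴⁺/Sn²⁺).
So E°(Ce⁴⁺/Ce³⁺) = E°cell + E°(Sn⁴⁺/Sn²⁺) = +1.459 + (+0.15) = +1.61 V.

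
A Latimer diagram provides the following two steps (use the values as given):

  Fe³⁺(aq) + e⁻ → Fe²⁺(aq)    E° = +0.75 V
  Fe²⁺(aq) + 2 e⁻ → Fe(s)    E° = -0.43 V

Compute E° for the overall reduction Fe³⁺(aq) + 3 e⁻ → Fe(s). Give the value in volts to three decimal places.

-0.037 V

Standard free energies of sequential steps add: ΔG°₃ = ΔG°₁ + ΔG°₂, so n₃E°₃ = n₁E°₁ + n₂E°₂.
E°₃ = (1×+0.75 + 2×-0.43) / 3 = (-0.110) / 3 = -0.037 V.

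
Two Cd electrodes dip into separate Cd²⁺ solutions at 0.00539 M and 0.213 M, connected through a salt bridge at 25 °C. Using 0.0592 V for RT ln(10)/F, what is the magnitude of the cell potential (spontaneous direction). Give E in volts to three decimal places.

For a concentration cell E°cell = 0. The 0.213 M side is the cathode (reduction is favoured where [Cd²⁺] is higher).
With n = 2, E = −(0.0592/2) log([Cd²⁺]ₐₙ/[Cd²⁺]꜀ₐₜ) = −(0.0592/2) log(0.00539/0.213) = −(0.0592/2)(-1.597) = +0.047 V.

+0.047 V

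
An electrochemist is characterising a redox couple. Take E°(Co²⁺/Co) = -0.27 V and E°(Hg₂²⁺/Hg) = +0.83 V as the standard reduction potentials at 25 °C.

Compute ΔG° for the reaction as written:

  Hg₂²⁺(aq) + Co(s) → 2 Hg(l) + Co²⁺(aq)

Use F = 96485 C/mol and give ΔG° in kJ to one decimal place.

As written, Hg₂²⁺/Hg is reduced (cathode) and Co²⁺/Co is oxidised (anode), so E°cell = (+0.83) − (-0.27) = +1.10 V.
Balancing electrons gives n = 2.
ΔG° = −nFE° = −(2)(96485)(+1.10) = -212,267 J = -212.3 kJ.

-212.3 kJ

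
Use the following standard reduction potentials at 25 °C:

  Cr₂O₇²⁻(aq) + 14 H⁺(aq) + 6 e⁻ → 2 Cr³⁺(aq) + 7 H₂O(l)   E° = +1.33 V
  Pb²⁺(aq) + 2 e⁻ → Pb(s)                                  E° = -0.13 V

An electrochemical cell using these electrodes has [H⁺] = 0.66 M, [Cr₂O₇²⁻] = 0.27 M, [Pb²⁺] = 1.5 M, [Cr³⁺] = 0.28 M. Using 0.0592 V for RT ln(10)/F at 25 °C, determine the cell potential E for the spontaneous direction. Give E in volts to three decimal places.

Cr₂O₇²⁻/Cr³⁺ is the cathode (higher E°), Pb²⁺/Pb the anode: E°cell = +1.33 − (-0.13) = +1.46 V, n = 6.
Overall: Cr₂O₇²⁻(aq) + 14 H⁺(aq) + 3 Pb(s) → 2 Cr³⁺(aq) + 7 H₂O(l) + 3 Pb²⁺(aq)
Q = [Cr³⁺]^2·[Pb²⁺]^3 / ([Cr₂O₇²⁻]·[H⁺]^14); log Q = 2.518.
E = E° − (0.0592/n) log Q = +1.46 − (0.0592/6)(2.518) = +1.435 V.

+1.435 V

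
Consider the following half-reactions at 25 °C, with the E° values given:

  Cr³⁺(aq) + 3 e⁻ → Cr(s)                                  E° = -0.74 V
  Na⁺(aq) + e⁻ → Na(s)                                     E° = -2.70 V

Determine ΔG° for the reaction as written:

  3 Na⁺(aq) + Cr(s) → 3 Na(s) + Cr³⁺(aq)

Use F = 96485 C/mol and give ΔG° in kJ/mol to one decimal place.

+567.3 kJ/mol

As written, Na⁺/Na is reduced (cathode) and Cr³⁺/Cr is oxidised (anode), so E°cell = (-2.70) − (-0.74) = -1.96 V.
Balancing electrons gives n = 3.
ΔG° = −nFE° = −(3)(96485)(-1.96) = 567,332 J = +567.3 kJ/mol.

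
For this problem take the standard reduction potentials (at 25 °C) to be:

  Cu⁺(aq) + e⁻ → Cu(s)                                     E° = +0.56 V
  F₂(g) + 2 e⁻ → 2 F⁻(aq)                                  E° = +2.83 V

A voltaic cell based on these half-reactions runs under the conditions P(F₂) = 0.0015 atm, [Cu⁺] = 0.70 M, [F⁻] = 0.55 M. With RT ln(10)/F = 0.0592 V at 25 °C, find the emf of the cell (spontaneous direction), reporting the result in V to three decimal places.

F₂/F⁻ is the cathode (higher E°), Cu⁺/Cu the anode: E°cell = +2.83 − (+0.56) = +2.27 V, n = 2.
Overall: F₂(g) + 2 Cu(s) → 2 F⁻(aq) + 2 Cu⁺(aq)
Q = [F⁻]^2·[Cu⁺]^2 / (P(F₂)); log Q = 1.995.
E = E° − (0.0592/n) log Q = +2.27 − (0.0592/2)(1.995) = +2.211 V.

+2.211 V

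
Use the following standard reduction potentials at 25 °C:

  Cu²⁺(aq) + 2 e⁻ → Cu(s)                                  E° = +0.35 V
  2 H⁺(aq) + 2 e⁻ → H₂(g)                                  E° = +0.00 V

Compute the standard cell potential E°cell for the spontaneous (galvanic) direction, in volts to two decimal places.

The Cu²⁺/Cu couple has the higher reduction potential, so it is the cathode; H⁺/H₂ is oxidised at the anode.
E°cell = E°(cathode) − E°(anode) = (+0.35) − (+0.00) = +0.35 V.
Since E°cell > 0, the reaction is spontaneous under standard conditions.

+0.35 V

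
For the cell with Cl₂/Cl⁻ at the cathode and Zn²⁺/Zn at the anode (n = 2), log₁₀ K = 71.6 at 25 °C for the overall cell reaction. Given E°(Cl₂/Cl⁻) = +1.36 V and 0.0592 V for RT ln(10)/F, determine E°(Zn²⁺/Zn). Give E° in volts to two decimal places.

E°cell = (0.0592/n)·log K = (0.0592/2)(71.6) = +2.119 V.
Since Cl₂/Cl⁻ is the cathode and Zn²⁺/Zn the anode, E°cell = E°(Cl₂/Cl⁻) − E°(Zn²⁺/Zn).
So E°(Zn²⁺/Zn) = E°(Cl₂/Cl⁻) − E°cell = (+1.36) − (+2.119) = -0.76 V.

-0.76 V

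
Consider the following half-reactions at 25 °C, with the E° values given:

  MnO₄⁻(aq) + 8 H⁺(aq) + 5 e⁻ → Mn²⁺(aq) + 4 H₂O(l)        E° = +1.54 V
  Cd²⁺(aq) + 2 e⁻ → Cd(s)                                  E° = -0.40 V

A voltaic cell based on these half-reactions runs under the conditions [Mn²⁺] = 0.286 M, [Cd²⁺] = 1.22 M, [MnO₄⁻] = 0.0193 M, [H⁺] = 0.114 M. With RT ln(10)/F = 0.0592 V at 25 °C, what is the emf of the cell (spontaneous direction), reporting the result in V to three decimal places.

+1.834 V

MnO₄⁻/Mn²⁺ is the cathode (higher E°), Cd²⁺/Cd the anode: E°cell = +1.54 − (-0.40) = +1.94 V, n = 10.
Overall: 2 MnO₄⁻(aq) + 16 H⁺(aq) + 5 Cd(s) → 2 Mn²⁺(aq) + 8 H₂O(l) + 5 Cd²⁺(aq)
Q = [Mn²⁺]^2·[Cd²⁺]^5 / ([MnO₄⁻]^2·[H⁺]^16); log Q = 17.863.
E = E° − (0.0592/n) log Q = +1.94 − (0.0592/10)(17.863) = +1.834 V.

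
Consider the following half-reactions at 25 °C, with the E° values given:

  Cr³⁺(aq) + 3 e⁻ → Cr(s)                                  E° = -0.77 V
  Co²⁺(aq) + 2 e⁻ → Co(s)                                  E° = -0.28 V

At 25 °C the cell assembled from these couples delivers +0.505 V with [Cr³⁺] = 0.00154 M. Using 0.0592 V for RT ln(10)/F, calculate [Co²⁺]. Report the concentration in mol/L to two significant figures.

Co²⁺/Co is the cathode, Cr³⁺/Cr the anode: E°cell = +0.49 V, n = 6.
Overall reaction: 3 Co²⁺(aq) + 2 Cr(s) → 3 Co(s) + 2 Cr³⁺(aq); Q = [Cr³⁺]^2/[Co²⁺]^3.
From E = E° − (0.0592/n) log Q: log Q = (E° − E)·n/0.0592 = (+0.49 − (+0.505))·6/0.0592 = -1.5203.
So 3·log[Co²⁺] = 2·log(0.00154) − log Q = -5.6250 − (-1.5203) = -4.1047; log[Co²⁺] = -4.1047 / 3 = -1.3682; [Co²⁺] = 10^(-1.3682) ≈ 0.043 M.

0.043 M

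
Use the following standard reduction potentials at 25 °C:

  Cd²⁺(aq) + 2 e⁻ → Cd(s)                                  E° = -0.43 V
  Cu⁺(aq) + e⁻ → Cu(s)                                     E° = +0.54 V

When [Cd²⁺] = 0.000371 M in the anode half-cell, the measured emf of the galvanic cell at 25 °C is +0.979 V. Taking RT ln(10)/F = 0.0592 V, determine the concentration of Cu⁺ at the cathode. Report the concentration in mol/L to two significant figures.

0.027 M

Cu⁺/Cu is the cathode, Cd²⁺/Cd the anode: E°cell = +0.97 V, n = 2.
Overall reaction: 2 Cu⁺(aq) + Cd(s) → 2 Cu(s) + Cd²⁺(aq); Q = [Cd²⁺]^1/[Cu⁺]^2.
From E = E° − (0.0592/n) log Q: log Q = (E° − E)·n/0.0592 = (+0.97 − (+0.979))·2/0.0592 = -0.3041.
So 2·log[Cu⁺] = 1·log(0.000371) − log Q = -3.4306 − (-0.3041) = -3.1265; log[Cu⁺] = -3.1265 / 2 = -1.5633; [Cu⁺] = 10^(-1.5633) ≈ 0.027 M.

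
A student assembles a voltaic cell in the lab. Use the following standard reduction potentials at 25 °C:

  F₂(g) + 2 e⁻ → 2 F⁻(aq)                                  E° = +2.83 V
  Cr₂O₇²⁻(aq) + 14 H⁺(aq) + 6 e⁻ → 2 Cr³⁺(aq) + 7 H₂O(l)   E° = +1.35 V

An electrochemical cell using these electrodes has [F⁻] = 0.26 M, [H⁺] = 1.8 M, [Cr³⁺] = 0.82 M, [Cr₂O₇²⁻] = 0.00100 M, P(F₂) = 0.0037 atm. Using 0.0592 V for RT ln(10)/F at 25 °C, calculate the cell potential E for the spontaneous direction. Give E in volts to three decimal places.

+1.435 V

F₂/F⁻ is the cathode (higher E°), Cr₂O₇²⁻/Cr³⁺ the anode: E°cell = +2.83 − (+1.35) = +1.48 V, n = 6.
Overall: 3 F₂(g) + 2 Cr³⁺(aq) + 7 H₂O(l) → 6 F⁻(aq) + Cr₂O₇²⁻(aq) + 14 H⁺(aq)
Q = [F⁻]^6·[Cr₂O₇²⁻]·[H⁺]^14 / (P(F₂)^3·[Cr³⁺]^2); log Q = 4.531.
E = E° − (0.0592/n) log Q = +1.48 − (0.0592/6)(4.531) = +1.435 V.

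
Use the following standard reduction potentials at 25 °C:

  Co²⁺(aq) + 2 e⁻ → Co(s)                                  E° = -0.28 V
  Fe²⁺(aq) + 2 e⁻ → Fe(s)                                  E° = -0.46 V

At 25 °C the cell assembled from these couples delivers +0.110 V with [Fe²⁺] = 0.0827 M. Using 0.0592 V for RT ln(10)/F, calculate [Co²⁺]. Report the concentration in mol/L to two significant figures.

Co²⁺/Co is the cathode, Fe²⁺/Fe the anode: E°cell = +0.18 V, n = 2.
Overall reaction: Co²⁺(aq) + Fe(s) → Co(s) + Fe²⁺(aq); Q = [Fe²⁺]^1/[Co²⁺]^1.
From E = E° − (0.0592/n) log Q: log Q = (E° − E)·n/0.0592 = (+0.18 − (+0.110))·2/0.0592 = 2.3649.
So 1·log[Co²⁺] = 1·log(0.0827) − log Q = -1.0825 − (2.3649) = -3.4474; [Co²⁺] = 10^(-3.4474) ≈ 0.00036 M.

0.00036 M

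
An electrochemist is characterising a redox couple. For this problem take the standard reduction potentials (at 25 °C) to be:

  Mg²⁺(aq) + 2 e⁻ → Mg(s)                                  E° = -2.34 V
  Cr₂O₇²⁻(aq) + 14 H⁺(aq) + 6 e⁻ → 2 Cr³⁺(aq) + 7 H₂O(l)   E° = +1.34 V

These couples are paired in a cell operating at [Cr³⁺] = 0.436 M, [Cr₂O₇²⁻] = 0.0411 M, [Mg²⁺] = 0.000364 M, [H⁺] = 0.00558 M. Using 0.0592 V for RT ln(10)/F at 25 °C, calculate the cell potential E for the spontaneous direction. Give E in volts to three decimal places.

+3.464 V

Cr₂O₇²⁻/Cr³⁺ is the cathode (higher E°), Mg²⁺/Mg the anode: E°cell = +1.34 − (-2.34) = +3.68 V, n = 6.
Overall: Cr₂O₇²⁻(aq) + 14 H⁺(aq) + 3 Mg(s) → 2 Cr³⁺(aq) + 7 H₂O(l) + 3 Mg²⁺(aq)
Q = [Cr³⁺]^2·[Mg²⁺]^3 / ([Cr₂O₇²⁻]·[H⁺]^14); log Q = 21.896.
E = E° − (0.0592/n) log Q = +3.68 − (0.0592/6)(21.896) = +3.464 V.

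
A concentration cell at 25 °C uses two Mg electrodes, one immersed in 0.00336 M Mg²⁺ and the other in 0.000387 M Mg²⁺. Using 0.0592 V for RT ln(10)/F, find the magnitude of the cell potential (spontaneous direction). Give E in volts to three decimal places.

+0.028 V

For a concentration cell E°cell = 0. The 0.00336 M side is the cathode (reduction is favoured where [Mg²⁺] is higher).
With n = 2, E = −(0.0592/2) log([Mg²⁺]ₐₙ/[Mg²⁺]꜀ₐₜ) = −(0.0592/2) log(0.000387/0.00336) = −(0.0592/2)(-0.939) = +0.028 V.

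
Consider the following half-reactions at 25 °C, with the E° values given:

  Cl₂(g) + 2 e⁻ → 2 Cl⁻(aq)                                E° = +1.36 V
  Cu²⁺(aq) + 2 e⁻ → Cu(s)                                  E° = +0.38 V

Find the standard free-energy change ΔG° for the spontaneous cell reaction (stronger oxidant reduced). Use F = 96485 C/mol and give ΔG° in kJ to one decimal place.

Cl₂/Cl⁻ (E° = +1.36 V) is the cathode; Cu²⁺/Cu (E° = +0.38 V) is the anode, so E°cell = +0.98 V.
Balancing electrons gives n = 2 (lcm of 2 and 2).
ΔG° = −nFE° = −(2)(96485)(+0.98) = -189,111 J = -189.1 kJ.

-189.1 kJ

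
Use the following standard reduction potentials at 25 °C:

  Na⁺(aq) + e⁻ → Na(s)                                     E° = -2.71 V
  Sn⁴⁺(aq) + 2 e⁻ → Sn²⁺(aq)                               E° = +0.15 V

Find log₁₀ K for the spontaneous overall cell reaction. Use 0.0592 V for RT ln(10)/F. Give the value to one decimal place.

Cathode: Sn⁴⁺/Sn²⁺; anode: Na⁺/Na. E°cell = +2.86 V, n = 2.
log K = nE°cell / 0.0592 = (2)(+2.86) / 0.0592 = 96.6.

96.6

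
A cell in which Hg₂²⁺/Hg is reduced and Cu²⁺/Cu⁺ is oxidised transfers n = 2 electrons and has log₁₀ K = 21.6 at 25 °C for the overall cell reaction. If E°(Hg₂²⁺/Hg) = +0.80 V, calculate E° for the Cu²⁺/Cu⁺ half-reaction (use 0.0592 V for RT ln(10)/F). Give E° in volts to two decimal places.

+0.16 V

E°cell = (0.0592/n)·log K = (0.0592/2)(21.6) = +0.639 V.
Since Hg₂²⁺/Hg is the cathode and Cu²⁺/Cu⁺ the anode, E°cell = E°(Hg₂²⁺/Hg) − E°(Cu²⁺/Cu⁺).
So E°(Cu²⁺/Cu⁺) = E°(Hg₂²⁺/Hg) − E°cell = (+0.80) − (+0.639) = +0.16 V.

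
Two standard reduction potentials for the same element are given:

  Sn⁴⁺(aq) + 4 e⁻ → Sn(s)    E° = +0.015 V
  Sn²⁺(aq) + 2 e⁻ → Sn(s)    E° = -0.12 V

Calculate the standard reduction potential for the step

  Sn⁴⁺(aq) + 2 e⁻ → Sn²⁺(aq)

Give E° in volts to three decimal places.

+0.150 V

Sequential free energies add, so n₃E°₃ = n₁E°₁ + n₂E°₂.
With n₃ = 4, and the known step contributing 2×(-0.12) V, the unknown satisfies 2·E° = 4×(+0.015) − 2×(-0.12) = +0.300.
E° = +0.300 / 2 = +0.150 V.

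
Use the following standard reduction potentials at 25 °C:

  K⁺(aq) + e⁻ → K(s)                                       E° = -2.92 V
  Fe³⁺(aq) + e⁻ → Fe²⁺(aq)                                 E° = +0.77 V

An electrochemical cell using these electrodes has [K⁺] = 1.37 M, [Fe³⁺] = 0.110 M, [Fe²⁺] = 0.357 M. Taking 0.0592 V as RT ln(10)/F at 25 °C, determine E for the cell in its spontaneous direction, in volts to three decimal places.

+3.652 V

Fe³⁺/Fe²⁺ is the cathode (higher E°), K⁺/K the anode: E°cell = +0.77 − (-2.92) = +3.69 V, n = 1.
Overall: Fe³⁺(aq) + K(s) → Fe²⁺(aq) + K⁺(aq)
Q = [Fe²⁺]·[K⁺] / ([Fe³⁺]); log Q = 0.648.
E = E° − (0.0592/n) log Q = +3.69 − (0.0592/1)(0.648) = +3.652 V.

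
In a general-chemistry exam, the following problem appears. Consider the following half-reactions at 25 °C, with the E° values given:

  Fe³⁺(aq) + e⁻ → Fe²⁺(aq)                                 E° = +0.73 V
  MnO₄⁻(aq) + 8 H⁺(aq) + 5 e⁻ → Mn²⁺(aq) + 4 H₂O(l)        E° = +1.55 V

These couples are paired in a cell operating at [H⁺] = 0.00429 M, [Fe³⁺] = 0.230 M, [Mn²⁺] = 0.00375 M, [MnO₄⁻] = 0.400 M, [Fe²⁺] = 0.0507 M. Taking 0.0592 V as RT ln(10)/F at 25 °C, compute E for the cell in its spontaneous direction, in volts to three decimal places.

MnO₄⁻/Mn²⁺ is the cathode (higher E°), Fe³⁺/Fe²⁺ the anode: E°cell = +1.55 − (+0.73) = +0.82 V, n = 5.
Overall: MnO₄⁻(aq) + 8 H⁺(aq) + 5 Fe²⁺(aq) → Mn²⁺(aq) + 4 H₂O(l) + 5 Fe³⁺(aq)
Q = [Mn²⁺]·[Fe³⁺]^5 / ([MnO₄⁻]·[H⁺]^8·[Fe²⁺]^5); log Q = 20.196.
E = E° − (0.0592/n) log Q = +0.82 − (0.0592/5)(20.196) = +0.581 V.

+0.581 V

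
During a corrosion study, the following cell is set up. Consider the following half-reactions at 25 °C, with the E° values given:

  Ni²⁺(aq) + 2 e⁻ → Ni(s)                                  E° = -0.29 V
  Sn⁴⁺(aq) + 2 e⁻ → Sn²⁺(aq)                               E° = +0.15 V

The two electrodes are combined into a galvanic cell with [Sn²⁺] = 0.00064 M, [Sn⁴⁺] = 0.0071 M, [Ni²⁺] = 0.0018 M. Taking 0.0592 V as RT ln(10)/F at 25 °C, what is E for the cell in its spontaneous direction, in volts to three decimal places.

+0.552 V

Sn⁴⁺/Sn²⁺ is the cathode (higher E°), Ni²⁺/Ni the anode: E°cell = +0.15 − (-0.29) = +0.44 V, n = 2.
Overall: Sn⁴⁺(aq) + Ni(s) → Sn²⁺(aq) + Ni²⁺(aq)
Q = [Sn²⁺]·[Ni²⁺] / ([Sn⁴⁺]); log Q = -3.790.
E = E° − (0.0592/n) log Q = +0.44 − (0.0592/2)(-3.790) = +0.552 V.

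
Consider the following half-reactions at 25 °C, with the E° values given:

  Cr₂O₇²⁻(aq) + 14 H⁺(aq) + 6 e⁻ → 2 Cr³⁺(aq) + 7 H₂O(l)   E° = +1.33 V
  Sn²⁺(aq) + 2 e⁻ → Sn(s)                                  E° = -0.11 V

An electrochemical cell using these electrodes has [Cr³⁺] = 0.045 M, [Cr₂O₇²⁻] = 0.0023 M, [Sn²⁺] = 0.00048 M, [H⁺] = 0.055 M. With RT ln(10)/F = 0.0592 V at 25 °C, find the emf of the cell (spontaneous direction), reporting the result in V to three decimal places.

Cr₂O₇²⁻/Cr³⁺ is the cathode (higher E°), Sn²⁺/Sn the anode: E°cell = +1.33 − (-0.11) = +1.44 V, n = 6.
Overall: Cr₂O₇²⁻(aq) + 14 H⁺(aq) + 3 Sn(s) → 2 Cr³⁺(aq) + 7 H₂O(l) + 3 Sn²⁺(aq)
Q = [Cr³⁺]^2·[Sn²⁺]^3 / ([Cr₂O₇²⁻]·[H⁺]^14); log Q = 7.623.
E = E° − (0.0592/n) log Q = +1.44 − (0.0592/6)(7.623) = +1.365 V.

+1.365 V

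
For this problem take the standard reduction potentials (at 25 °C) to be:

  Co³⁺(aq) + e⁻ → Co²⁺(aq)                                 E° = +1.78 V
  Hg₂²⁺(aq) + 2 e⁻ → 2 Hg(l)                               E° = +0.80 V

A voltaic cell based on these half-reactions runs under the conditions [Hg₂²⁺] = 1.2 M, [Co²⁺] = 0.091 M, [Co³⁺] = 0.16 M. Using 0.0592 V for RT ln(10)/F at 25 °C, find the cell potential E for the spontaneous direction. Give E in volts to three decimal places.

+0.992 V

Co³⁺/Co²⁺ is the cathode (higher E°), Hg₂²⁺/Hg the anode: E°cell = +1.78 − (+0.80) = +0.98 V, n = 2.
Overall: 2 Co³⁺(aq) + 2 Hg(l) → 2 Co²⁺(aq) + Hg₂²⁺(aq)
Q = [Co²⁺]^2·[Hg₂²⁺] / ([Co³⁺]^2); log Q = -0.411.
E = E° − (0.0592/n) log Q = +0.98 − (0.0592/2)(-0.411) = +0.992 V.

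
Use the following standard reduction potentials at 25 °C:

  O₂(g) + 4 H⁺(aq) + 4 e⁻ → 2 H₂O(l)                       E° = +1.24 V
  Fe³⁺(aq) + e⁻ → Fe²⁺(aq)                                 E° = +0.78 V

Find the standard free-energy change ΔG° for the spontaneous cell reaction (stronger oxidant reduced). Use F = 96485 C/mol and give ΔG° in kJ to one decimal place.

O₂/H₂O (E° = +1.24 V) is the cathode; Fe³⁺/Fe²⁺ (E° = +0.78 V) is the anode, so E°cell = +0.46 V.
Balancing electrons gives n = 4 (lcm of 4 and 1).
ΔG° = −nFE° = −(4)(96485)(+0.46) = -177,532 J = -177.5 kJ.

-177.5 kJ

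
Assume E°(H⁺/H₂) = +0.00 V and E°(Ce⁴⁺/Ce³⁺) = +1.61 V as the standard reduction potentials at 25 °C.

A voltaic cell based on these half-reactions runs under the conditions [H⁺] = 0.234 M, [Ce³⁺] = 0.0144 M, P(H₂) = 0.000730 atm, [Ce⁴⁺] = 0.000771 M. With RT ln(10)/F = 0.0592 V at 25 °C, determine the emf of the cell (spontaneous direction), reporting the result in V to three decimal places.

+1.479 V

Ce⁴⁺/Ce³⁺ is the cathode (higher E°), H⁺/H₂ the anode: E°cell = +1.61 − (+0.00) = +1.61 V, n = 2.
Overall: 2 Ce⁴⁺(aq) + H₂(g) → 2 Ce³⁺(aq) + 2 H⁺(aq)
Q = [Ce³⁺]^2·[H⁺]^2 / ([Ce⁴⁺]^2·P(H₂)); log Q = 4.418.
E = E° − (0.0592/n) log Q = +1.61 − (0.0592/2)(4.418) = +1.479 V.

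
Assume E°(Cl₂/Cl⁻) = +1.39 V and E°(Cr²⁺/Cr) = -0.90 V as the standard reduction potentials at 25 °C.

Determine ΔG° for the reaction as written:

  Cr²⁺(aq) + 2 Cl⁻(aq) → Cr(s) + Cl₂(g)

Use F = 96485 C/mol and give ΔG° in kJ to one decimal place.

+441.9 kJ

As written, Cr²⁺/Cr is reduced (cathode) and Cl₂/Cl⁻ is oxidised (anode), so E°cell = (-0.90) − (+1.39) = -2.29 V.
Balancing electrons gives n = 2.
ΔG° = −nFE° = −(2)(96485)(-2.29) = 441,901 J = +441.9 kJ.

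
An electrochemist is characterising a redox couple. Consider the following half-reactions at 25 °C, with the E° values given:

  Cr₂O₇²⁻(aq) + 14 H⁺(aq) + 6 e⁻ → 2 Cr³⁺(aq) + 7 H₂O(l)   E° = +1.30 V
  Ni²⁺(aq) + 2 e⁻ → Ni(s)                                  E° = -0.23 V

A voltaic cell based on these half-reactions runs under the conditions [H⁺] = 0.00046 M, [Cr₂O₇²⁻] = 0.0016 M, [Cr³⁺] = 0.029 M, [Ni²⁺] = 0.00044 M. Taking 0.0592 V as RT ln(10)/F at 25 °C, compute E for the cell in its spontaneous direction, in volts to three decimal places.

+1.171 V

Cr₂O₇²⁻/Cr³⁺ is the cathode (higher E°), Ni²⁺/Ni the anode: E°cell = +1.30 − (-0.23) = +1.53 V, n = 6.
Overall: Cr₂O₇²⁻(aq) + 14 H⁺(aq) + 3 Ni(s) → 2 Cr³⁺(aq) + 7 H₂O(l) + 3 Ni²⁺(aq)
Q = [Cr³⁺]^2·[Ni²⁺]^3 / ([Cr₂O₇²⁻]·[H⁺]^14); log Q = 36.372.
E = E° − (0.0592/n) log Q = +1.53 − (0.0592/6)(36.372) = +1.171 V.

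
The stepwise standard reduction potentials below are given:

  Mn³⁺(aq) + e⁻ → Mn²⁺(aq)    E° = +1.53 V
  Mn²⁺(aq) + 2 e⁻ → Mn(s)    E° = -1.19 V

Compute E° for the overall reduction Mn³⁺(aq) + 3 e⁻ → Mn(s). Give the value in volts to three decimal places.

Adding the free-energy changes (−nFE°) of the two steps gives −n₃FE°₃ = −n₁FE°₁ − n₂FE°₂.
E°₃ = (1×+1.53 + 2×-1.19) / 3 = (-0.850) / 3 = -0.283 V.
E° values themselves are not directly additive — weighting by electron count is essential.

-0.283 V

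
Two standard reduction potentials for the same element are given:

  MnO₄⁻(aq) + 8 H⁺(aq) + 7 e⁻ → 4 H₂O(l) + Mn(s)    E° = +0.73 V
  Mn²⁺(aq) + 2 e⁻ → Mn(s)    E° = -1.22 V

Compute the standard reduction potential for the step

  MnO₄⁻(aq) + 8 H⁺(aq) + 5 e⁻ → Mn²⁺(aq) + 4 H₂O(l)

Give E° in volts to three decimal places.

Sequential free energies add, so n₃E°₃ = n₁E°₁ + n₂E°₂.
With n₃ = 7, and the known step contributing 2×(-1.22) V, the unknown satisfies 5·E° = 7×(+0.73) − 2×(-1.22) = +7.550.
E° = +7.550 / 5 = +1.510 V.

+1.510 V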